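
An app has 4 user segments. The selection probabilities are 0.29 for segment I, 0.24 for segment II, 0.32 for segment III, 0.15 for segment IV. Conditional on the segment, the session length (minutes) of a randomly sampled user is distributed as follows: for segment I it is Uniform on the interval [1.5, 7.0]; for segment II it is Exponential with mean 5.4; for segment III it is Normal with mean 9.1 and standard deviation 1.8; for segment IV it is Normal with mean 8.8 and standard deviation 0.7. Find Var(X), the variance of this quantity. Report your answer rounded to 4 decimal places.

Per component, I: μ=4.25, E[X²]=20.5833; II: μ=5.4, E[X²]=58.32; III: μ=9.1, E[X²]=86.05; IV: μ=8.8, E[X²]=77.93.
E[X] = 0.29·4.25 + 0.24·5.4 + 0.32·9.1 + 0.15·8.8 = 6.7605.
E[X²] = 0.29·20.5833 + 0.24·58.32 + 0.32·86.05 + 0.15·77.93 = 59.1915.
Var(X) = E[X²] − (E[X])² = 59.1915 − 45.7044 = 13.4871.

13.4871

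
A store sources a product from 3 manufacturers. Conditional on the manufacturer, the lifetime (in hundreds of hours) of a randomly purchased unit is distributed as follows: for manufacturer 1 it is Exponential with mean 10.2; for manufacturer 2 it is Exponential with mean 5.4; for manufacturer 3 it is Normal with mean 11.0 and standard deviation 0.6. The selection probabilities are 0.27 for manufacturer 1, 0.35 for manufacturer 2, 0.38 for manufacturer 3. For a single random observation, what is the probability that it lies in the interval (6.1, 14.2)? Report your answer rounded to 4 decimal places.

Conditional on each manufacturer, P(6.1 < X < 14.2): 1: 0.30135; 2: 0.251048; 3: 1.
By total probability, P(6.1 < X < 14.2) = 0.27·0.30135 + 0.35·0.251048 + 0.38·1 = 0.549231.

0.5492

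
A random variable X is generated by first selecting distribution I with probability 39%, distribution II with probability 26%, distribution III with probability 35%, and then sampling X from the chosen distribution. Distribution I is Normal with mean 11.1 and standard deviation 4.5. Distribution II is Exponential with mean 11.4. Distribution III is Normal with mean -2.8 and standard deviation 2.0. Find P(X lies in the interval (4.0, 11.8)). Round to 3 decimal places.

Conditional on each component, P(4.0 < X < 11.8): I: 0.5045; II: 0.348875; III: 0.000336929.
By total probability, P(4.0 < X < 11.8) = 0.39·0.5045 + 0.26·0.348875 + 0.35·0.000336929 = 0.28758.

0.288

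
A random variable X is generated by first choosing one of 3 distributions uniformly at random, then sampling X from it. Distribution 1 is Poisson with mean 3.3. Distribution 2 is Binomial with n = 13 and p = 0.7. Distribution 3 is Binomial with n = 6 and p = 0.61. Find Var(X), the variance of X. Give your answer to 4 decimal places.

Per component, 1: μ=3.3, E[X²]=14.19; 2: μ=9.1, E[X²]=85.54; 3: μ=3.66, E[X²]=14.823.
E[X] = 0.333333·3.3 + 0.333333·9.1 + 0.333333·3.66 = 5.35333.
E[X²] = 0.333333·14.19 + 0.333333·85.54 + 0.333333·14.823 = 38.1843.
Var(X) = E[X²] − (E[X])² = 38.1843 − 28.6582 = 9.52616.

9.5262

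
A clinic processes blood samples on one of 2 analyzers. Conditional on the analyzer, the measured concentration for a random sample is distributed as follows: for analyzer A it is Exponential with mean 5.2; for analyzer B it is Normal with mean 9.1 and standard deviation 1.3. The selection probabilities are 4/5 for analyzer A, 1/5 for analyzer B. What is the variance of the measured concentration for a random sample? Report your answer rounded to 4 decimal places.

24.4036

Per component, A: μ=5.2, E[X²]=54.08; B: μ=9.1, E[X²]=84.5.
E[X] = 0.8·5.2 + 0.2·9.1 = 5.98.
E[X²] = 0.8·54.08 + 0.2·84.5 = 60.164.
Var(X) = E[X²] − (E[X])² = 60.164 − 35.7604 = 24.4036.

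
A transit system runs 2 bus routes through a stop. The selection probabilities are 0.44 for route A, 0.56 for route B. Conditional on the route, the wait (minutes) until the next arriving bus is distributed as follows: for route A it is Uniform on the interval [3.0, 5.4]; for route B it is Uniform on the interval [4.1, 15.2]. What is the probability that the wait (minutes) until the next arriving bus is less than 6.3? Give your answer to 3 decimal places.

0.551

Conditional on each route, P(X < 6.3): A: 1; B: 0.198198.
By total probability, P(X < 6.3) = 0.44·1 + 0.56·0.198198 = 0.550991.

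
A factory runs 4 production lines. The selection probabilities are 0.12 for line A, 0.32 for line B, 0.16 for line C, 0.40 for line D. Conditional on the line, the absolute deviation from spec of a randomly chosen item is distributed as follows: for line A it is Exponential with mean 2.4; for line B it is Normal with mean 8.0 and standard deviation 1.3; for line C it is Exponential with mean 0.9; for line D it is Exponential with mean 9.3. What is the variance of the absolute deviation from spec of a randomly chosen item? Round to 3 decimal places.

Per component, A: μ=2.4, E[X²]=11.52; B: μ=8, E[X²]=65.69; C: μ=0.9, E[X²]=1.62; D: μ=9.3, E[X²]=172.98.
E[X] = 0.12·2.4 + 0.32·8 + 0.16·0.9 + 0.4·9.3 = 6.712.
E[X²] = 0.12·11.52 + 0.32·65.69 + 0.16·1.62 + 0.4·172.98 = 91.8544.
Var(X) = E[X²] − (E[X])² = 91.8544 − 45.0509 = 46.8035.

46.803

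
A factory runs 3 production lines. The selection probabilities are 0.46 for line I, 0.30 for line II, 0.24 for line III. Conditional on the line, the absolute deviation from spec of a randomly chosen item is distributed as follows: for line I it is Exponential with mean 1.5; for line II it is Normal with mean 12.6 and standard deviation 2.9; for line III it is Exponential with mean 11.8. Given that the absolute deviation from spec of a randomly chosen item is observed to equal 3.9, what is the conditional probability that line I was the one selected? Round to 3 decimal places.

0.602

Likelihoods f(3.9 | ·): I: 0.0495157; II: 0.00152822; III: 0.0608948.
Posterior ∝ prior × likelihood. Numerator for I: 0.46·0.0495157 = 0.0227772.
Normalizing constant: 0.46·0.0495157 + 0.3·0.00152822 + 0.24·0.0608948 = 0.0378504.
P(I | observation) = 0.0227772 / 0.0378504 = 0.601769.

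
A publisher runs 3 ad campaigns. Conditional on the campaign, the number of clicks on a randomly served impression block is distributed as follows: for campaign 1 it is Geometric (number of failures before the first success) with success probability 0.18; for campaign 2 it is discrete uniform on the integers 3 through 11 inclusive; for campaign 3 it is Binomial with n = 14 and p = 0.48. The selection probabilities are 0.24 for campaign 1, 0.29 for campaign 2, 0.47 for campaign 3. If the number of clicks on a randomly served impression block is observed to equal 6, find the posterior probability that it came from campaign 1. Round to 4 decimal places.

Likelihoods P(X=6 | ·): 1: 0.0547212; 2: 0.111111; 3: 0.196349.
Posterior ∝ prior × likelihood. Numerator for 1: 0.24·0.0547212 = 0.0131331.
Normalizing constant: 0.24·0.0547212 + 0.29·0.111111 + 0.47·0.196349 = 0.13764.
P(1 | observation) = 0.0131331 / 0.13764 = 0.0954166.

0.0954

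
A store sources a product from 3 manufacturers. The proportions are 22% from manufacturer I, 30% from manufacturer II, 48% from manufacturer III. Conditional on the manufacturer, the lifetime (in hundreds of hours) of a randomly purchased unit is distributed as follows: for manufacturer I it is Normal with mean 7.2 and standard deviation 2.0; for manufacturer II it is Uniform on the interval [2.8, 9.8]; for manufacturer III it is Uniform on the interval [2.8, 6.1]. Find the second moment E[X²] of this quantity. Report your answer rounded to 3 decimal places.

35.358

For each component E[X²] = Var + (mean)², giving I: 55.84; II: 43.7733; III: 20.71.
Overall E[X²] = 0.22·55.84 + 0.3·43.7733 + 0.48·20.71 = 35.3576.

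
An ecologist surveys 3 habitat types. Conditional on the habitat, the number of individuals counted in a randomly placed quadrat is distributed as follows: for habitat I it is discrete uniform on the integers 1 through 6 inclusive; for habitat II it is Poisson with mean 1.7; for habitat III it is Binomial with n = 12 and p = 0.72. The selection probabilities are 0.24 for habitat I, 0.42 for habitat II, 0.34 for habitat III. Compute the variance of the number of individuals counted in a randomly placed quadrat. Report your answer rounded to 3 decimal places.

11.597

Per component, I: μ=3.5, E[X²]=15.1667; II: μ=1.7, E[X²]=4.59; III: μ=8.64, E[X²]=77.0688.
E[X] = 0.24·3.5 + 0.42·1.7 + 0.34·8.64 = 4.4916.
E[X²] = 0.24·15.1667 + 0.42·4.59 + 0.34·77.0688 = 31.7712.
Var(X) = E[X²] − (E[X])² = 31.7712 − 20.1745 = 11.5967.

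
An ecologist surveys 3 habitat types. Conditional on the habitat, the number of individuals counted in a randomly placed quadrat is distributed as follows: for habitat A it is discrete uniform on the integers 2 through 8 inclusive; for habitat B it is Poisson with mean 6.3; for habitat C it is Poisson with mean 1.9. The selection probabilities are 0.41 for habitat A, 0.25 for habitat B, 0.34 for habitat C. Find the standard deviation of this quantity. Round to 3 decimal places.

2.649

Per component, A: μ=5, E[X²]=29; B: μ=6.3, E[X²]=45.99; C: μ=1.9, E[X²]=5.51.
E[X] = 0.41·5 + 0.25·6.3 + 0.34·1.9 = 4.271.
E[X²] = 0.41·29 + 0.25·45.99 + 0.34·5.51 = 25.2609.
Var(X) = E[X²] − (E[X])² = 25.2609 − 18.2414 = 7.01946.
SD(X) = √7.01946 = 2.64943.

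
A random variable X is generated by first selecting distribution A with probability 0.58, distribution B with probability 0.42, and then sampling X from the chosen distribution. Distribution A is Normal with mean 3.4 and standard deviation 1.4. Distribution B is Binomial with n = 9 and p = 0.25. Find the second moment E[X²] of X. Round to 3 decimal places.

10.677

For each component E[X²] = Var + (mean)², giving A: 13.52; B: 6.75.
Overall E[X²] = 0.58·13.52 + 0.42·6.75 = 10.6766.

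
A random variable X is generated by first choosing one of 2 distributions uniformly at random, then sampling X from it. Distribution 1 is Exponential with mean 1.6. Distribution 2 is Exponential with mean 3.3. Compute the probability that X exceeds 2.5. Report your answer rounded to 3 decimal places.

0.339

Conditional on each component, P(X > 2.5): 1: 0.209611; 2: 0.468802.
By total probability, P(X > 2.5) = 0.5·0.209611 + 0.5·0.468802 = 0.339206.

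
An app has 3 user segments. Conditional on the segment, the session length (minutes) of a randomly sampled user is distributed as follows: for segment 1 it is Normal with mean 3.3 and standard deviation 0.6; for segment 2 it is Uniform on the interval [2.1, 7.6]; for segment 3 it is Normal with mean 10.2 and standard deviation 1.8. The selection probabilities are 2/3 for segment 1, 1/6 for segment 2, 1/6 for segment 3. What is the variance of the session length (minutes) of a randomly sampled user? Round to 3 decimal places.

7.552

Per component, 1: μ=3.3, E[X²]=11.25; 2: μ=4.85, E[X²]=26.0433; 3: μ=10.2, E[X²]=107.28.
E[X] = 0.666667·3.3 + 0.166667·4.85 + 0.166667·10.2 = 4.70833.
E[X²] = 0.666667·11.25 + 0.166667·26.0433 + 0.166667·107.28 = 29.7206.
Var(X) = E[X²] − (E[X])² = 29.7206 − 22.1684 = 7.55215.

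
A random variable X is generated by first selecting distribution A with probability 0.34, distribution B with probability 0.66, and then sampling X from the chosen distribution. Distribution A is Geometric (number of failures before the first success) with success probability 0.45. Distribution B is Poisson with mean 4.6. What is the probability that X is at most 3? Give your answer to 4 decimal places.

Conditional on each component, P(X ≤ 3): A: 0.908494; B: 0.325706.
By total probability, P(X ≤ 3) = 0.34·0.908494 + 0.66·0.325706 = 0.523854.

0.5239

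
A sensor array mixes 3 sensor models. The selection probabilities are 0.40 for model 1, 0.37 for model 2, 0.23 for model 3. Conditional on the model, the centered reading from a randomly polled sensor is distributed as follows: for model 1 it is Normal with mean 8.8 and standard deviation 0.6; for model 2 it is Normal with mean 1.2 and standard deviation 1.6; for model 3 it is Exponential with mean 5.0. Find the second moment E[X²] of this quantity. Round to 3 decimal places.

For each component E[X²] = Var + (mean)², giving 1: 77.8; 2: 4; 3: 50.
Overall E[X²] = 0.4·77.8 + 0.37·4 + 0.23·50 = 44.1.

44.100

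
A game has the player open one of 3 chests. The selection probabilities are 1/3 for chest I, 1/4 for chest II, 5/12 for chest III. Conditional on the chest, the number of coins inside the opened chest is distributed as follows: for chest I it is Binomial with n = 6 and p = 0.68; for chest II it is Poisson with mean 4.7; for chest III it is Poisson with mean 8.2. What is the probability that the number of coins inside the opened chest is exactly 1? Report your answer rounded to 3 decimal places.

0.016

Conditional on each chest, P(X = 1): I: 0.0136902; II: 0.0427478; III: 0.00225216.
By total probability, P(X = 1) = 0.333333·0.0136902 + 0.25·0.0427478 + 0.416667·0.00225216 = 0.0161888.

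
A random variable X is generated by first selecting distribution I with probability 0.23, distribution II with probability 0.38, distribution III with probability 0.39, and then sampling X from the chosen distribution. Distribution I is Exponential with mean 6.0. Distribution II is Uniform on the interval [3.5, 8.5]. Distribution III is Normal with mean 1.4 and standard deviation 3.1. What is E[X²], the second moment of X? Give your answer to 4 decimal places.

For each component E[X²] = Var + (mean)², giving I: 72; II: 38.0833; III: 11.57.
Overall E[X²] = 0.23·72 + 0.38·38.0833 + 0.39·11.57 = 35.544.

35.5440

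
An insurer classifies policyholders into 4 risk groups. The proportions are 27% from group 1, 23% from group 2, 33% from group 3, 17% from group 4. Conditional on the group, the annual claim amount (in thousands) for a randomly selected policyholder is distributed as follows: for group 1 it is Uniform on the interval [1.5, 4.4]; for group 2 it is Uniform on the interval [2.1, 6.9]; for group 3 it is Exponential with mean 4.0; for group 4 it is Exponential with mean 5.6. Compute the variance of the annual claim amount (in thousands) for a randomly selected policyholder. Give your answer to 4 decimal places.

Per component, 1: μ=2.95, E[X²]=9.40333; 2: μ=4.5, E[X²]=22.17; 3: μ=4, E[X²]=32; 4: μ=5.6, E[X²]=62.72.
E[X] = 0.27·2.95 + 0.23·4.5 + 0.33·4 + 0.17·5.6 = 4.1035.
E[X²] = 0.27·9.40333 + 0.23·22.17 + 0.33·32 + 0.17·62.72 = 28.8604.
Var(X) = E[X²] − (E[X])² = 28.8604 − 16.8387 = 12.0217.

12.0217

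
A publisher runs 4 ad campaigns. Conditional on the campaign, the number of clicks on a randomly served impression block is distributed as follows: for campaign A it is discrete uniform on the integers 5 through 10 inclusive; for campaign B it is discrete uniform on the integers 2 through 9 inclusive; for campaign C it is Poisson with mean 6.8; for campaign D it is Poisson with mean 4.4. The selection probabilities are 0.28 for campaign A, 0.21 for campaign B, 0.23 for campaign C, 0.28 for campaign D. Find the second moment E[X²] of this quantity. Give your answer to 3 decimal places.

For each component E[X²] = Var + (mean)², giving A: 59.1667; B: 35.5; C: 53.04; D: 23.76.
Overall E[X²] = 0.28·59.1667 + 0.21·35.5 + 0.23·53.04 + 0.28·23.76 = 42.8737.

42.874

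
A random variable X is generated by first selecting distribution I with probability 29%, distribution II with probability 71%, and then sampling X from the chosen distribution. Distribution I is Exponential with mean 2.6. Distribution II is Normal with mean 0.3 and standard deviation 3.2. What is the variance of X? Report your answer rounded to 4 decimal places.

Per component, I: μ=2.6, E[X²]=13.52; II: μ=0.3, E[X²]=10.33.
E[X] = 0.29·2.6 + 0.71·0.3 = 0.967.
E[X²] = 0.29·13.52 + 0.71·10.33 = 11.2551.
Var(X) = E[X²] − (E[X])² = 11.2551 − 0.935089 = 10.32.

10.3200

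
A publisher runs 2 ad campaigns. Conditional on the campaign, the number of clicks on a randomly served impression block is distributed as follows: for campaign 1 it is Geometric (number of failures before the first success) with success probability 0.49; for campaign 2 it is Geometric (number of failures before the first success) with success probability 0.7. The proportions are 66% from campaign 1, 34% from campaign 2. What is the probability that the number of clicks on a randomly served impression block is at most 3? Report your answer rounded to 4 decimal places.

Conditional on each campaign, P(X ≤ 3): 1: 0.932348; 2: 0.9919.
By total probability, P(X ≤ 3) = 0.66·0.932348 + 0.34·0.9919 = 0.952596.

0.9526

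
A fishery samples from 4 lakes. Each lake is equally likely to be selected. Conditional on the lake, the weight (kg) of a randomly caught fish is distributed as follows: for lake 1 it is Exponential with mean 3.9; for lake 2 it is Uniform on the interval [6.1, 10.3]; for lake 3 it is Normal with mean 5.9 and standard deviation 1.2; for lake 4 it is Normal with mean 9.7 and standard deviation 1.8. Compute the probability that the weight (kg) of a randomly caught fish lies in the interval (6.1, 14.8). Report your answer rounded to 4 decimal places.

0.6489

Conditional on each lake, P(6.1 < X < 14.8): 1: 0.18679; 2: 1; 3: 0.433816; 4: 0.974947.
By total probability, P(6.1 < X < 14.8) = 0.25·0.18679 + 0.25·1 + 0.25·0.433816 + 0.25·0.974947 = 0.648888.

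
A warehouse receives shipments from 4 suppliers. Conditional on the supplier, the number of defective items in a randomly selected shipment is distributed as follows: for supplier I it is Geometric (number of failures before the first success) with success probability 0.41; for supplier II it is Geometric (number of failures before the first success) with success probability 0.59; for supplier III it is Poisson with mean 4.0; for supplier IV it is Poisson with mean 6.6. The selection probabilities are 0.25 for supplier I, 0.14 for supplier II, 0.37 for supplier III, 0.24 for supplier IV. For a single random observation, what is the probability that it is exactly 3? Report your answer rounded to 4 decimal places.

0.1147

Conditional on each supplier, P(X = 3): I: 0.0842054; II: 0.0406634; III: 0.195367; IV: 0.0651834.
By total probability, P(X = 3) = 0.25·0.0842054 + 0.14·0.0406634 + 0.37·0.195367 + 0.24·0.0651834 = 0.114674.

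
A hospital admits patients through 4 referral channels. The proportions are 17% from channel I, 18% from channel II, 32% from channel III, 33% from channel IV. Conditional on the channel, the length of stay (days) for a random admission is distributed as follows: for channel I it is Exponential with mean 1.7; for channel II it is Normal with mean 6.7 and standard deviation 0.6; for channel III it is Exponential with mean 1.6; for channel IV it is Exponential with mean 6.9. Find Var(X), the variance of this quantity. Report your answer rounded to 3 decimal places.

23.836

Per component, I: μ=1.7, E[X²]=5.78; II: μ=6.7, E[X²]=45.25; III: μ=1.6, E[X²]=5.12; IV: μ=6.9, E[X²]=95.22.
E[X] = 0.17·1.7 + 0.18·6.7 + 0.32·1.6 + 0.33·6.9 = 4.284.
E[X²] = 0.17·5.78 + 0.18·45.25 + 0.32·5.12 + 0.33·95.22 = 42.1886.
Var(X) = E[X²] − (E[X])² = 42.1886 − 18.3527 = 23.8359.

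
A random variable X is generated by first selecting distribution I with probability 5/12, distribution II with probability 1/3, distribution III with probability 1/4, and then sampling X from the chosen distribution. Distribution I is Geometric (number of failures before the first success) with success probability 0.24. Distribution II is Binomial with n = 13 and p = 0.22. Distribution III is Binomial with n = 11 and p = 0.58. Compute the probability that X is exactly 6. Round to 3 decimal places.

0.088

Conditional on each component, P(X = 6): I: 0.046248; II: 0.0341756; III: 0.229856.
By total probability, P(X = 6) = 0.416667·0.046248 + 0.333333·0.0341756 + 0.25·0.229856 = 0.0881259.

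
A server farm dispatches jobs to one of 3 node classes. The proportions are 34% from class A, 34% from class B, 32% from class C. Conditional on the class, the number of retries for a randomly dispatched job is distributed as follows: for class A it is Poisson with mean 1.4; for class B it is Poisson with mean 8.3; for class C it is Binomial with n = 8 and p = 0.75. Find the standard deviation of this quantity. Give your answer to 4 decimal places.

3.4870

Per component, A: μ=1.4, E[X²]=3.36; B: μ=8.3, E[X²]=77.19; C: μ=6, E[X²]=37.5.
E[X] = 0.34·1.4 + 0.34·8.3 + 0.32·6 = 5.218.
E[X²] = 0.34·3.36 + 0.34·77.19 + 0.32·37.5 = 39.387.
Var(X) = E[X²] − (E[X])² = 39.387 − 27.2275 = 12.1595.
SD(X) = √12.1595 = 3.48704.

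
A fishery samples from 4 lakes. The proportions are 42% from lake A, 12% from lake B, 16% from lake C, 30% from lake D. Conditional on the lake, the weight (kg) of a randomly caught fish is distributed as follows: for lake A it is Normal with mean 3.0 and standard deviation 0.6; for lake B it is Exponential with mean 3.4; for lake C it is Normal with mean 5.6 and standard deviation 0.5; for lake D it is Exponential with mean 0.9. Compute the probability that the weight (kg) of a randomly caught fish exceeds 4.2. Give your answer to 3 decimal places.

0.207

Conditional on each lake, P(X > 4.2): A: 0.0227501; B: 0.290749; C: 0.997445; D: 0.00940356.
By total probability, P(X > 4.2) = 0.42·0.0227501 + 0.12·0.290749 + 0.16·0.997445 + 0.3·0.00940356 = 0.206857.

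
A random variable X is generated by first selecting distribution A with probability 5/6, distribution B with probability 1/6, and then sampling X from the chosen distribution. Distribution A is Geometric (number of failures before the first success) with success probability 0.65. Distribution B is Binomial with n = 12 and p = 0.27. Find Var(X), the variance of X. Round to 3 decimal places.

Per component, A: μ=0.538462, E[X²]=1.11834; B: μ=3.24, E[X²]=12.8628.
E[X] = 0.833333·0.538462 + 0.166667·3.24 = 0.988718.
E[X²] = 0.833333·1.11834 + 0.166667·12.8628 = 3.07575.
Var(X) = E[X²] − (E[X])² = 3.07575 − 0.977563 = 2.09819.

2.098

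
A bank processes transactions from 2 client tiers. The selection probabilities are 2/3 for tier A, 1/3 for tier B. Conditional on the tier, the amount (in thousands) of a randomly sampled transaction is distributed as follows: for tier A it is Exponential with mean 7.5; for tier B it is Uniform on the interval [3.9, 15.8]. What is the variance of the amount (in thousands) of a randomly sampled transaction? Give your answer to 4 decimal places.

Per component, A: μ=7.5, E[X²]=112.5; B: μ=9.85, E[X²]=108.823.
E[X] = 0.666667·7.5 + 0.333333·9.85 = 8.28333.
E[X²] = 0.666667·112.5 + 0.333333·108.823 = 111.274.
Var(X) = E[X²] − (E[X])² = 111.274 − 68.6136 = 42.6608.

42.6608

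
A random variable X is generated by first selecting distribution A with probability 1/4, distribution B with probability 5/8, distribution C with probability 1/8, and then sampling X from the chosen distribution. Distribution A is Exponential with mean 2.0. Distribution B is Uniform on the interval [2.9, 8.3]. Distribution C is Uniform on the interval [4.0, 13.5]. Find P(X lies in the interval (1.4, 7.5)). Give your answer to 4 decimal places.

Conditional on each component, P(1.4 < X < 7.5): A: 0.473068; B: 0.851852; C: 0.368421.
By total probability, P(1.4 < X < 7.5) = 0.25·0.473068 + 0.625·0.851852 + 0.125·0.368421 = 0.696727.

0.6967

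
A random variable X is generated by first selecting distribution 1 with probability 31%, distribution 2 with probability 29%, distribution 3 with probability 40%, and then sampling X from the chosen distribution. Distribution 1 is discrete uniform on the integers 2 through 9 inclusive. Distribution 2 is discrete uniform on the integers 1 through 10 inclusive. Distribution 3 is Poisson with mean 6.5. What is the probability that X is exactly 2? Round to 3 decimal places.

Conditional on each component, P(X = 2): 1: 0.125; 2: 0.1; 3: 0.0317602.
By total probability, P(X = 2) = 0.31·0.125 + 0.29·0.1 + 0.4·0.0317602 = 0.0804541.

0.080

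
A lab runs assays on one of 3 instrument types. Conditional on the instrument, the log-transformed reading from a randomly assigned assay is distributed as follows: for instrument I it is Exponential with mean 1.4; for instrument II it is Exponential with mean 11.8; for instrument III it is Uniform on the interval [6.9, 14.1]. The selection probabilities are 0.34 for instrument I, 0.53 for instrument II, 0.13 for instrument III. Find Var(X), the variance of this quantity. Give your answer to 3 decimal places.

98.292

Per component, I: μ=1.4, E[X²]=3.92; II: μ=11.8, E[X²]=278.48; III: μ=10.5, E[X²]=114.57.
E[X] = 0.34·1.4 + 0.53·11.8 + 0.13·10.5 = 8.095.
E[X²] = 0.34·3.92 + 0.53·278.48 + 0.13·114.57 = 163.821.
Var(X) = E[X²] − (E[X])² = 163.821 − 65.529 = 98.2923.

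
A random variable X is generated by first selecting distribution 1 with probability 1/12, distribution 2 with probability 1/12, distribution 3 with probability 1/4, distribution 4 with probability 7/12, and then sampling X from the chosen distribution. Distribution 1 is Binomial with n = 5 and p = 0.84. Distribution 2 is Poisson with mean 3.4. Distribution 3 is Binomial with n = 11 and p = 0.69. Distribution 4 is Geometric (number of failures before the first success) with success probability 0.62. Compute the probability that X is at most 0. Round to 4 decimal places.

0.3645

Conditional on each component, P(X ≤ 0): 1: 0.000104858; 2: 0.0333733; 3: 2.54085e-06; 4: 0.62.
By total probability, P(X ≤ 0) = 0.0833333·0.000104858 + 0.0833333·0.0333733 + 0.25·2.54085e-06 + 0.583333·0.62 = 0.364457.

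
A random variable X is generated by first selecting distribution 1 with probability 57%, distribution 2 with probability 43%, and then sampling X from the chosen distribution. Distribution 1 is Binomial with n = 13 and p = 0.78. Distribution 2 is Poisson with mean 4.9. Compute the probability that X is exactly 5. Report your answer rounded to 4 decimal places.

0.0765

Conditional on each component, P(X = 5): 1: 0.00203907; 2: 0.17529.
By total probability, P(X = 5) = 0.57·0.00203907 + 0.43·0.17529 = 0.0765368.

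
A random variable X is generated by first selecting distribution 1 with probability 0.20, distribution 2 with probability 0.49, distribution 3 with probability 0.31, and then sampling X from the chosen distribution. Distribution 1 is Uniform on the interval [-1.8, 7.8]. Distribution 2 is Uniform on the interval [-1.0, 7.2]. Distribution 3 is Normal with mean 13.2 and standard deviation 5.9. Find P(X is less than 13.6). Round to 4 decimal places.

0.8534

Conditional on each component, P(X < 13.6): 1: 1; 2: 1; 3: 0.527026.
By total probability, P(X < 13.6) = 0.2·1 + 0.49·1 + 0.31·0.527026 = 0.853378.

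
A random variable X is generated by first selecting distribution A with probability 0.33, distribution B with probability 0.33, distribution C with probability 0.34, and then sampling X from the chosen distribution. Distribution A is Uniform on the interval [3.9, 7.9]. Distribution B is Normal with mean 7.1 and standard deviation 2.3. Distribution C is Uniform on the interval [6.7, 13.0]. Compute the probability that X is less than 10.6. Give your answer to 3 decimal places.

0.849

Conditional on each component, P(X < 10.6): A: 1; B: 0.935963; C: 0.619048.
By total probability, P(X < 10.6) = 0.33·1 + 0.33·0.935963 + 0.34·0.619048 = 0.849344.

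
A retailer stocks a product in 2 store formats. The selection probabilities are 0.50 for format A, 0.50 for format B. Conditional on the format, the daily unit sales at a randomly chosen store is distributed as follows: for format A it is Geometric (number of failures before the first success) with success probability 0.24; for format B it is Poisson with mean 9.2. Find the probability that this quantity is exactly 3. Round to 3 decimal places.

Conditional on each format, P(X = 3): A: 0.105354; B: 0.013113.
By total probability, P(X = 3) = 0.5·0.105354 + 0.5·0.013113 = 0.0592336.

0.059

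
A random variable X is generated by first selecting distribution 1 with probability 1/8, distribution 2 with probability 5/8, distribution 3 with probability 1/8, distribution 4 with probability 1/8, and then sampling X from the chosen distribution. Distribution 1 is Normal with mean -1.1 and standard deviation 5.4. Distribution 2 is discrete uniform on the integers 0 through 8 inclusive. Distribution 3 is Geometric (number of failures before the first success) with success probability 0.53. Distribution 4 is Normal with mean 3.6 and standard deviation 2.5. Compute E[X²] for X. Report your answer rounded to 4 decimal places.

20.6716

For each component E[X²] = Var + (mean)², giving 1: 30.37; 2: 22.6667; 3: 2.45959; 4: 19.21.
Overall E[X²] = 0.125·30.37 + 0.625·22.6667 + 0.125·2.45959 + 0.125·19.21 = 20.6716.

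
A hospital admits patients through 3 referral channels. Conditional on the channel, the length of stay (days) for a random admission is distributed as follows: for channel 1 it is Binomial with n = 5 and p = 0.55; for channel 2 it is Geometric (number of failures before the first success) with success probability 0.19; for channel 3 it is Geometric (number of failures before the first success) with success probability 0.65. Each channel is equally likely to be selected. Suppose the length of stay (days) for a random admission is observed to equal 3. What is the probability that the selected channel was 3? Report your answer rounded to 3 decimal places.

0.060

Likelihoods P(X=3 | ·): 1: 0.336909; 2: 0.100974; 3: 0.0278687.
Posterior ∝ prior × likelihood. Numerator for 3: 0.333333·0.0278687 = 0.00928958.
Normalizing constant: 0.333333·0.336909 + 0.333333·0.100974 + 0.333333·0.0278687 = 0.155251.
P(3 | observation) = 0.00928958 / 0.155251 = 0.059836.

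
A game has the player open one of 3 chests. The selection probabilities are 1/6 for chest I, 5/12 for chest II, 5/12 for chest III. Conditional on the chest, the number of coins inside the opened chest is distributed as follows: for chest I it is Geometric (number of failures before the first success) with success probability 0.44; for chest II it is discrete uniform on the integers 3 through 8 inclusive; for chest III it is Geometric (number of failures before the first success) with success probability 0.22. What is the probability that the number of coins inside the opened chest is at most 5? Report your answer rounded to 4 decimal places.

Conditional on each chest, P(X ≤ 5): I: 0.969159; II: 0.5; III: 0.7748.
By total probability, P(X ≤ 5) = 0.166667·0.969159 + 0.416667·0.5 + 0.416667·0.7748 = 0.692693.

0.6927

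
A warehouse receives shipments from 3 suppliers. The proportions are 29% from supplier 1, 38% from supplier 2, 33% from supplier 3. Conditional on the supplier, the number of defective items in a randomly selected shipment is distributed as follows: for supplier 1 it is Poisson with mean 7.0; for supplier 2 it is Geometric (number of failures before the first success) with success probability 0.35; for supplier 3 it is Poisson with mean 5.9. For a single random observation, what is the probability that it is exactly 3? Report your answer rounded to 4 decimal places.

0.0826

Conditional on each supplier, P(X = 3): 1: 0.0521293; 2: 0.0961188; 3: 0.0937707.
By total probability, P(X = 3) = 0.29·0.0521293 + 0.38·0.0961188 + 0.33·0.0937707 = 0.082587.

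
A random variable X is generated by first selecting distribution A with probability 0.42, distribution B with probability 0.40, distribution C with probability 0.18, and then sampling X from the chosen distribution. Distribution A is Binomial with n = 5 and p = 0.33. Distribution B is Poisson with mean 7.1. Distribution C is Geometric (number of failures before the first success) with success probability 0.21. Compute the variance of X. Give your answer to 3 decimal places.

12.658

Per component, A: μ=1.65, E[X²]=3.828; B: μ=7.1, E[X²]=57.51; C: μ=3.7619, E[X²]=32.0658.
E[X] = 0.42·1.65 + 0.4·7.1 + 0.18·3.7619 = 4.21014.
E[X²] = 0.42·3.828 + 0.4·57.51 + 0.18·32.0658 = 30.3836.
Var(X) = E[X²] − (E[X])² = 30.3836 − 17.7253 = 12.6583.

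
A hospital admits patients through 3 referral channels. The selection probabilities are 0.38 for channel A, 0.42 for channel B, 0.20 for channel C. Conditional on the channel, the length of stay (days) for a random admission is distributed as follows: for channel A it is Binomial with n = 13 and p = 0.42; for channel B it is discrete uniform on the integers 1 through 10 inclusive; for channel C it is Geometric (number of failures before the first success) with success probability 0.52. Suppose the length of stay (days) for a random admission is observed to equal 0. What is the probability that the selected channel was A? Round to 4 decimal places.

0.0031

Likelihoods P(X=0 | ·): A: 0.000840551; B: 0; C: 0.52.
Posterior ∝ prior × likelihood. Numerator for A: 0.38·0.000840551 = 0.000319409.
Normalizing constant: 0.38·0.000840551 + 0.42·0 + 0.2·0.52 = 0.104319.
P(A | observation) = 0.000319409 / 0.104319 = 0.00306184.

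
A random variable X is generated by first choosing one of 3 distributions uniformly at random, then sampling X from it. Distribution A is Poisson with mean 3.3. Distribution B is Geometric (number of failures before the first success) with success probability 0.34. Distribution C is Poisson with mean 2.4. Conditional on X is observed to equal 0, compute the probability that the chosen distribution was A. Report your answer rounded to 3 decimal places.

0.079

Likelihoods P(X=0 | ·): A: 0.0368832; B: 0.34; C: 0.090718.
Posterior ∝ prior × likelihood. Numerator for A: 0.333333·0.0368832 = 0.0122944.
Normalizing constant: 0.333333·0.0368832 + 0.333333·0.34 + 0.333333·0.090718 = 0.155867.
P(A | observation) = 0.0122944 / 0.155867 = 0.0788774.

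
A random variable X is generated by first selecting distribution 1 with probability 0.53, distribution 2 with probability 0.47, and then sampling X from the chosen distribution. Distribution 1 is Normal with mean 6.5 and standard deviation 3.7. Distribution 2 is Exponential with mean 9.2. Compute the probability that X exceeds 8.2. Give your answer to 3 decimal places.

Conditional on each component, P(X > 8.2): 1: 0.322952; 2: 0.41012.
By total probability, P(X > 8.2) = 0.53·0.322952 + 0.47·0.41012 = 0.363921.

0.364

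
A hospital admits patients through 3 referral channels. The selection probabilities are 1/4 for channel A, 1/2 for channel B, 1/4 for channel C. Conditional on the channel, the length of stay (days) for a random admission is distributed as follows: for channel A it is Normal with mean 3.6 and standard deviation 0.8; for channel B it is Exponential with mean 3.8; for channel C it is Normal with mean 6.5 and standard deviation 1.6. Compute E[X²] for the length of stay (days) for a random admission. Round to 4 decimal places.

For each component E[X²] = Var + (mean)², giving A: 13.6; B: 28.88; C: 44.81.
Overall E[X²] = 0.25·13.6 + 0.5·28.88 + 0.25·44.81 = 29.0425.

29.0425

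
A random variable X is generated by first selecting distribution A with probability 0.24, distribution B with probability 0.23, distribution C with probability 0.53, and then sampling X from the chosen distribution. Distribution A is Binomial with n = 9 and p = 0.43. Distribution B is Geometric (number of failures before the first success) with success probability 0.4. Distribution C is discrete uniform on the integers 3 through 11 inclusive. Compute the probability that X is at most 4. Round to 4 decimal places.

0.4902

Conditional on each component, P(X ≤ 4): A: 0.667842; B: 0.92224; C: 0.222222.
By total probability, P(X ≤ 4) = 0.24·0.667842 + 0.23·0.92224 + 0.53·0.222222 = 0.490175.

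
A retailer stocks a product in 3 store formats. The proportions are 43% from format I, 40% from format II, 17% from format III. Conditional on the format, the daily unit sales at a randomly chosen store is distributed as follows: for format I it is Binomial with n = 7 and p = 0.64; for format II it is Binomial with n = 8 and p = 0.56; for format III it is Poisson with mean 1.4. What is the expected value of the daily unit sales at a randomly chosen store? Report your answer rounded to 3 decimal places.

3.956

Component means — I: 4.48; II: 4.48; III: 1.4.
E[X] = 0.43·4.48 + 0.4·4.48 + 0.17·1.4 = 3.9564.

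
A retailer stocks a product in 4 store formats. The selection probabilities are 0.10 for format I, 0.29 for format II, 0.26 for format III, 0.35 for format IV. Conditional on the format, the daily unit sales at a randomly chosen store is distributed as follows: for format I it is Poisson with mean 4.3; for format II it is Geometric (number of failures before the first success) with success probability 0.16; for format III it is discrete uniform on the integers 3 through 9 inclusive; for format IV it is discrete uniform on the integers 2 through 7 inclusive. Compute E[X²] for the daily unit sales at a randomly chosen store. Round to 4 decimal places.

For each component E[X²] = Var + (mean)², giving I: 22.79; II: 60.375; III: 40; IV: 23.1667.
Overall E[X²] = 0.1·22.79 + 0.29·60.375 + 0.26·40 + 0.35·23.1667 = 38.2961.

38.2961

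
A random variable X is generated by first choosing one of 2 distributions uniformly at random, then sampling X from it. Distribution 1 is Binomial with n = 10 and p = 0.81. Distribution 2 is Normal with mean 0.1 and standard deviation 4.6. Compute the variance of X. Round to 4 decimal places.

27.3495

Per component, 1: μ=8.1, E[X²]=67.149; 2: μ=0.1, E[X²]=21.17.
E[X] = 0.5·8.1 + 0.5·0.1 = 4.1.
E[X²] = 0.5·67.149 + 0.5·21.17 = 44.1595.
Var(X) = E[X²] − (E[X])² = 44.1595 − 16.81 = 27.3495.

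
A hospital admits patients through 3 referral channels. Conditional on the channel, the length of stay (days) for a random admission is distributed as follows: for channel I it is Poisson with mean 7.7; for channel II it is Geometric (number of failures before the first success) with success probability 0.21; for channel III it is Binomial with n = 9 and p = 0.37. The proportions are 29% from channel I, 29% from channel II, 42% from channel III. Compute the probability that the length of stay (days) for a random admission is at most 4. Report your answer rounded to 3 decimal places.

Conditional on each channel, P(X ≤ 4): I: 0.118145; II: 0.692294; III: 0.792785.
By total probability, P(X ≤ 4) = 0.29·0.118145 + 0.29·0.692294 + 0.42·0.792785 = 0.567997.

0.568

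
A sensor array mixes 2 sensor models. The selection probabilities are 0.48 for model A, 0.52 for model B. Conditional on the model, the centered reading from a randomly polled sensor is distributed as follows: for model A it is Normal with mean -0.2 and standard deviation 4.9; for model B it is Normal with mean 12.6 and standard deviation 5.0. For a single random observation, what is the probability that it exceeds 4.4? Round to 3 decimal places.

0.577

Conditional on each model, P(X > 4.4): A: 0.173923; B: 0.949497.
By total probability, P(X > 4.4) = 0.48·0.173923 + 0.52·0.949497 = 0.577222.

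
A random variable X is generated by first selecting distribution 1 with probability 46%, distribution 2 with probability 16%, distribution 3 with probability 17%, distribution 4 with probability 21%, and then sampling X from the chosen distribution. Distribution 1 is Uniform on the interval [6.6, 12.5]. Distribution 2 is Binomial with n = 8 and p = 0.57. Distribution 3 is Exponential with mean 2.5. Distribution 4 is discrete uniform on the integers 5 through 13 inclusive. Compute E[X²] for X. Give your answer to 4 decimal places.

67.4632

For each component E[X²] = Var + (mean)², giving 1: 94.1033; 2: 22.7544; 3: 12.5; 4: 87.6667.
Overall E[X²] = 0.46·94.1033 + 0.16·22.7544 + 0.17·12.5 + 0.21·87.6667 = 67.4632.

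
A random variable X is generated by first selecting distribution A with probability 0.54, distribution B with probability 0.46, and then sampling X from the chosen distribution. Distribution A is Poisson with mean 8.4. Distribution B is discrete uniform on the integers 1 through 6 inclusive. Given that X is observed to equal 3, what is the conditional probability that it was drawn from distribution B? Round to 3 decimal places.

0.865

Likelihoods P(X=3 | ·): A: 0.0222133; B: 0.166667.
Posterior ∝ prior × likelihood. Numerator for B: 0.46·0.166667 = 0.0766667.
Normalizing constant: 0.54·0.0222133 + 0.46·0.166667 = 0.0886618.
P(B | observation) = 0.0766667 / 0.0886618 = 0.864709.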